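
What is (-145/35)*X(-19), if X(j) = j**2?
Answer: -10469/7 ≈ -1495.6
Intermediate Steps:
(-145/35)*X(-19) = -145/35*(-19)**2 = -145*1/35*361 = -29/7*361 = -10469/7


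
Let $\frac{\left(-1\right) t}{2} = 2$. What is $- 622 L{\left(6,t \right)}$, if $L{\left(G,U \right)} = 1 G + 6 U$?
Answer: $11196$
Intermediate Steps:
$t = -4$ ($t = \left(-2\right) 2 = -4$)
$L{\left(G,U \right)} = G + 6 U$
$- 622 L{\left(6,t \right)} = - 622 \left(6 + 6 \left(-4\right)\right) = - 622 \left(6 - 24\right) = \left(-622\right) \left(-18\right) = 11196$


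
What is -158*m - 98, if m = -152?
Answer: 23918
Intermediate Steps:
-158*m - 98 = -158*(-152) - 98 = 24016 - 98 = 23918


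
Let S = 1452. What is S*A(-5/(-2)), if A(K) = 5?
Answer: 7260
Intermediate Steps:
S*A(-5/(-2)) = 1452*5 = 7260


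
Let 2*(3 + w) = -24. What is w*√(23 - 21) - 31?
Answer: -31 - 15*√2 ≈ -52.213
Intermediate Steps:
w = -15 (w = -3 + (½)*(-24) = -3 - 12 = -15)
w*√(23 - 21) - 31 = -15*√(23 - 21) - 31 = -15*√2 - 31 = -31 - 15*√2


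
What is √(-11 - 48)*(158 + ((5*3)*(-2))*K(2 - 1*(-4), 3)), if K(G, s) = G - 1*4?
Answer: 98*I*√59 ≈ 752.75*I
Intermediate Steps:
K(G, s) = -4 + G (K(G, s) = G - 4 = -4 + G)
√(-11 - 48)*(158 + ((5*3)*(-2))*K(2 - 1*(-4), 3)) = √(-11 - 48)*(158 + ((5*3)*(-2))*(-4 + (2 - 1*(-4)))) = √(-59)*(158 + (15*(-2))*(-4 + (2 + 4))) = (I*√59)*(158 - 30*(-4 + 6)) = (I*√59)*(158 - 30*2) = (I*√59)*(158 - 60) = (I*√59)*98 = 98*I*√59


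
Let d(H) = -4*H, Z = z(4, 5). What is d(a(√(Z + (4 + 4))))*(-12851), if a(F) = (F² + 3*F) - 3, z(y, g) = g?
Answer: 514040 + 154212*√13 ≈ 1.0701e+6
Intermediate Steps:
Z = 5
a(F) = -3 + F² + 3*F
d(a(√(Z + (4 + 4))))*(-12851) = -4*(-3 + (√(5 + (4 + 4)))² + 3*√(5 + (4 + 4)))*(-12851) = -4*(-3 + (√(5 + 8))² + 3*√(5 + 8))*(-12851) = -4*(-3 + (√13)² + 3*√13)*(-12851) = -4*(-3 + 13 + 3*√13)*(-12851) = -4*(10 + 3*√13)*(-12851) = (-40 - 12*√13)*(-12851) = 514040 + 154212*√13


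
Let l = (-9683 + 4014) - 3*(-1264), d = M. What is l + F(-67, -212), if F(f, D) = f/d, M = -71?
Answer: -133200/71 ≈ -1876.1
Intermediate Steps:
d = -71
F(f, D) = -f/71 (F(f, D) = f/(-71) = f*(-1/71) = -f/71)
l = -1877 (l = -5669 + 3792 = -1877)
l + F(-67, -212) = -1877 - 1/71*(-67) = -1877 + 67/71 = -133200/71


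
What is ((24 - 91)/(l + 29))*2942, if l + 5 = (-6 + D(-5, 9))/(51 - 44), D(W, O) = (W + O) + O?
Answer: -197114/25 ≈ -7884.6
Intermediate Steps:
D(W, O) = W + 2*O (D(W, O) = (O + W) + O = W + 2*O)
l = -4 (l = -5 + (-6 + (-5 + 2*9))/(51 - 44) = -5 + (-6 + (-5 + 18))/7 = -5 + (-6 + 13)*(1/7) = -5 + 7*(1/7) = -5 + 1 = -4)
((24 - 91)/(l + 29))*2942 = ((24 - 91)/(-4 + 29))*2942 = -67/25*2942 = -197114/25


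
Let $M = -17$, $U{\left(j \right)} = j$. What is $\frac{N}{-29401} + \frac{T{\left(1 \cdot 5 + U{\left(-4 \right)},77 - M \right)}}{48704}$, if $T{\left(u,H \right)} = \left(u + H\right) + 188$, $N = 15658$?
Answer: $- \frac{754286749}{1431946304} \approx -0.52676$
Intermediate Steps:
$T{\left(u,H \right)} = 188 + H + u$ ($T{\left(u,H \right)} = \left(H + u\right) + 188 = 188 + H + u$)
$\frac{N}{-29401} + \frac{T{\left(1 \cdot 5 + U{\left(-4 \right)},77 - M \right)}}{48704} = \frac{15658}{-29401} + \frac{188 + \left(77 - -17\right) + \left(1 \cdot 5 - 4\right)}{48704} = 15658 \left(- \frac{1}{29401}\right) + \left(188 + \left(77 + 17\right) + \left(5 - 4\right)\right) \frac{1}{48704} = - \frac{15658}{29401} + \left(188 + 94 + 1\right) \frac{1}{48704} = - \frac{15658}{29401} + 283 \cdot \frac{1}{48704} = - \frac{15658}{29401} + \frac{283}{48704} = - \frac{754286749}{1431946304}$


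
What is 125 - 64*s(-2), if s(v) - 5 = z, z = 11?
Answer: -899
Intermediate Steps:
s(v) = 16 (s(v) = 5 + 11 = 16)
125 - 64*s(-2) = 125 - 64*16 = 125 - 1024 = -899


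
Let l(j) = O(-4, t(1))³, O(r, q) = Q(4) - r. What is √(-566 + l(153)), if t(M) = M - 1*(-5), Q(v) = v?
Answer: 3*I*√6 ≈ 7.3485*I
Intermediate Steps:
t(M) = 5 + M (t(M) = M + 5 = 5 + M)
O(r, q) = 4 - r
l(j) = 512 (l(j) = (4 - 1*(-4))³ = (4 + 4)³ = 8³ = 512)
√(-566 + l(153)) = √(-566 + 512) = √(-54) = 3*I*√6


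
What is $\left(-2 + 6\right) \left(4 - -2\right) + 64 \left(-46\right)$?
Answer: $-2920$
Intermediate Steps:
$\left(-2 + 6\right) \left(4 - -2\right) + 64 \left(-46\right) = 4 \left(4 + 2\right) - 2944 = 4 \cdot 6 - 2944 = 24 - 2944 = -2920$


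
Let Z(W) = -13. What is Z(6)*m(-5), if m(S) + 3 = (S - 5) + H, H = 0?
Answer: 169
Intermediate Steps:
m(S) = -8 + S (m(S) = -3 + ((S - 5) + 0) = -3 + ((-5 + S) + 0) = -3 + (-5 + S) = -8 + S)
Z(6)*m(-5) = -13*(-8 - 5) = -13*(-13) = 169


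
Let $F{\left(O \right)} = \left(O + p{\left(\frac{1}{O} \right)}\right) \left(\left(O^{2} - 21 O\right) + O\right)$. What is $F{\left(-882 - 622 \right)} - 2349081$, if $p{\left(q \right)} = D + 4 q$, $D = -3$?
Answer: $-3456543849$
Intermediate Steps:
$p{\left(q \right)} = -3 + 4 q$
$F{\left(O \right)} = \left(O^{2} - 20 O\right) \left(-3 + O + \frac{4}{O}\right)$ ($F{\left(O \right)} = \left(O - \left(3 - \frac{4}{O}\right)\right) \left(\left(O^{2} - 21 O\right) + O\right) = \left(-3 + O + \frac{4}{O}\right) \left(O^{2} - 20 O\right) = \left(O^{2} - 20 O\right) \left(-3 + O + \frac{4}{O}\right)$)
$F{\left(-882 - 622 \right)} - 2349081 = \left(-80 + \left(-882 - 622\right)^{3} - 23 \left(-882 - 622\right)^{2} + 64 \left(-882 - 622\right)\right) - 2349081 = \left(-80 + \left(-1504\right)^{3} - 23 \left(-1504\right)^{2} + 64 \left(-1504\right)\right) - 2349081 = \left(-80 - 3402072064 - 52026368 - 96256\right) - 2349081 = -3454194768 - 2349081 = -3456543849$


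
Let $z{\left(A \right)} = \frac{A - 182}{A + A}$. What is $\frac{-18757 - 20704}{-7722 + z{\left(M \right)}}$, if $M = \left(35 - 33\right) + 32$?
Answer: $\frac{670837}{131311} \approx 5.1088$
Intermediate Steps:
$M = 34$ ($M = 2 + 32 = 34$)
$z{\left(A \right)} = \frac{-182 + A}{2 A}$
$\frac{-18757 - 20704}{-7722 + z{\left(M \right)}} = \frac{-18757 - 20704}{-7722 + \frac{-182 + 34}{2 \cdot 34}} = - \frac{39461}{-7722 + \frac{1}{2} \cdot \frac{1}{34} \left(-148\right)} = - \frac{39461}{-7722 - \frac{37}{17}} = - \frac{39461}{- \frac{131311}{17}} = \left(-39461\right) \left(- \frac{17}{131311}\right) = \frac{670837}{131311}$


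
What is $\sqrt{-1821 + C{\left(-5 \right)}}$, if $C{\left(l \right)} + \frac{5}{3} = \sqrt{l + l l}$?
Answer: $\frac{\sqrt{-16404 + 18 \sqrt{5}}}{3} \approx 42.64 i$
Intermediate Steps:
$C{\left(l \right)} = - \frac{5}{3} + \sqrt{l + l^{2}}$ ($C{\left(l \right)} = - \frac{5}{3} + \sqrt{l + l l} = - \frac{5}{3} + \sqrt{l + l^{2}}$)
$\sqrt{-1821 + C{\left(-5 \right)}} = \sqrt{-1821 - \left(\frac{5}{3} - \sqrt{- 5 \left(1 - 5\right)}\right)} = \sqrt{-1821 - \left(\frac{5}{3} - \sqrt{\left(-5\right) \left(-4\right)}\right)} = \sqrt{-1821 - \left(\frac{5}{3} - \sqrt{20}\right)} = \sqrt{-1821 - \left(\frac{5}{3} - 2 \sqrt{5}\right)} = \sqrt{- \frac{5468}{3} + 2 \sqrt{5}}$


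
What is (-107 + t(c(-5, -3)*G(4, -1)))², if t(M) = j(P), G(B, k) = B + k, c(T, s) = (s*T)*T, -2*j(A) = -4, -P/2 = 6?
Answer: 11025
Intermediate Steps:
P = -12 (P = -2*6 = -12)
j(A) = 2 (j(A) = -½*(-4) = 2)
c(T, s) = s*T² (c(T, s) = (T*s)*T = s*T²)
t(M) = 2
(-107 + t(c(-5, -3)*G(4, -1)))² = (-107 + 2)² = (-105)² = 11025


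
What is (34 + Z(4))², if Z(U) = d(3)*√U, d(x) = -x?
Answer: 784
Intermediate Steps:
Z(U) = -3*√U (Z(U) = (-1*3)*√U = -3*√U)
(34 + Z(4))² = (34 - 3*√4)² = (34 - 3*2)² = (34 - 6)² = 28² = 784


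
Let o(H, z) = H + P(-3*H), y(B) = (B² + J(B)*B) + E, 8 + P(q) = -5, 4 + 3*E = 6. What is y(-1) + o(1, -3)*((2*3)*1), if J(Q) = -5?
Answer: -196/3 ≈ -65.333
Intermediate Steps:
E = ⅔ (E = -4/3 + (⅓)*6 = -4/3 + 2 = ⅔ ≈ 0.66667)
P(q) = -13 (P(q) = -8 - 5 = -13)
y(B) = ⅔ + B² - 5*B (y(B) = (B² - 5*B) + ⅔ = ⅔ + B² - 5*B)
o(H, z) = -13 + H (o(H, z) = H - 13 = -13 + H)
y(-1) + o(1, -3)*((2*3)*1) = (⅔ + (-1)² - 5*(-1)) + (-13 + 1)*((2*3)*1) = (⅔ + 1 + 5) - 72 = 20/3 - 12*6 = 20/3 - 72 = -196/3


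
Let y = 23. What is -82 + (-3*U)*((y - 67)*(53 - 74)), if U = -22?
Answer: 60902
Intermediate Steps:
-82 + (-3*U)*((y - 67)*(53 - 74)) = -82 + (-3*(-22))*((23 - 67)*(53 - 74)) = -82 + 66*(-44*(-21)) = -82 + 66*924 = -82 + 60984 = 60902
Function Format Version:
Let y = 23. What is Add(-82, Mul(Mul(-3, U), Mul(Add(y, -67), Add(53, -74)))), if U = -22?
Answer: 60902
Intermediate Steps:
Add(-82, Mul(Mul(-3, U), Mul(Add(y, -67), Add(53, -74)))) = Add(-82, Mul(Mul(-3, -22), Mul(Add(23, -67), Add(53, -74)))) = Add(-82, Mul(66, Mul(-44, -21))) = Add(-82, Mul(66, 924)) = Add(-82, 60984) = 60902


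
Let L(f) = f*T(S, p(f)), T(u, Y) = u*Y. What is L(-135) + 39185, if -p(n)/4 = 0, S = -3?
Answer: 39185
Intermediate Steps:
p(n) = 0 (p(n) = -4*0 = 0)
T(u, Y) = Y*u
L(f) = 0 (L(f) = f*(0*(-3)) = f*0 = 0)
L(-135) + 39185 = 0 + 39185 = 39185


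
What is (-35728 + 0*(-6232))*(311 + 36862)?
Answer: -1328116944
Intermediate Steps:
(-35728 + 0*(-6232))*(311 + 36862) = (-35728 + 0)*37173 = -35728*37173 = -1328116944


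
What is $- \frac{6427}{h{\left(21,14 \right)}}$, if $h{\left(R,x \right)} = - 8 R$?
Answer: $\frac{6427}{168} \approx 38.256$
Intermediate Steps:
$- \frac{6427}{h{\left(21,14 \right)}} = - \frac{6427}{\left(-8\right) 21} = - \frac{6427}{-168} = \left(-6427\right) \left(- \frac{1}{168}\right) = \frac{6427}{168}$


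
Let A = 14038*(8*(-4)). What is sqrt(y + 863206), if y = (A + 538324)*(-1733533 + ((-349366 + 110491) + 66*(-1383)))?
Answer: I*sqrt(183890068882) ≈ 4.2882e+5*I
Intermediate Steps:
A = -449216 (A = 14038*(-32) = -449216)
y = -183890932088 (y = (-449216 + 538324)*(-1733533 + ((-349366 + 110491) + 66*(-1383))) = 89108*(-1733533 + (-238875 - 91278)) = 89108*(-1733533 - 330153) = 89108*(-2063686) = -183890932088)
sqrt(y + 863206) = sqrt(-183890932088 + 863206) = sqrt(-183890068882) = I*sqrt(183890068882)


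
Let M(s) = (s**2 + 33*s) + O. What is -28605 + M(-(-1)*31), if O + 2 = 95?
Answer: -26528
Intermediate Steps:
O = 93 (O = -2 + 95 = 93)
M(s) = 93 + s**2 + 33*s (M(s) = (s**2 + 33*s) + 93 = 93 + s**2 + 33*s)
-28605 + M(-(-1)*31) = -28605 + (93 + (-(-1)*31)**2 + 33*(-(-1)*31)) = -28605 + (93 + (-1*(-31))**2 + 33*(-1*(-31))) = -28605 + (93 + 31**2 + 33*31) = -28605 + (93 + 961 + 1023) = -28605 + 2077 = -26528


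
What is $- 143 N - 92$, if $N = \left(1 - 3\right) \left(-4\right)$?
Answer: $-1236$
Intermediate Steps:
$N = 8$ ($N = \left(-2\right) \left(-4\right) = 8$)
$- 143 N - 92 = \left(-143\right) 8 - 92 = -1144 - 92 = -1236$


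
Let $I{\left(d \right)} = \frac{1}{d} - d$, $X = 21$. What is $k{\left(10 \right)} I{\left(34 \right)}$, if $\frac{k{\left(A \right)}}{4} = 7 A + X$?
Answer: $- \frac{210210}{17} \approx -12365.0$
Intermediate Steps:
$k{\left(A \right)} = 84 + 28 A$ ($k{\left(A \right)} = 4 \left(7 A + 21\right) = 4 \left(21 + 7 A\right) = 84 + 28 A$)
$k{\left(10 \right)} I{\left(34 \right)} = \left(84 + 28 \cdot 10\right) \left(\frac{1}{34} - 34\right) = \left(84 + 280\right) \left(\frac{1}{34} - 34\right) = 364 \left(- \frac{1155}{34}\right) = - \frac{210210}{17}$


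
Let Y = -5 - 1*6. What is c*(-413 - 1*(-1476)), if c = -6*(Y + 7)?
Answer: 25512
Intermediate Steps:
Y = -11 (Y = -5 - 6 = -11)
c = 24 (c = -6*(-11 + 7) = -6*(-4) = 24)
c*(-413 - 1*(-1476)) = 24*(-413 - 1*(-1476)) = 24*(-413 + 1476) = 24*1063 = 25512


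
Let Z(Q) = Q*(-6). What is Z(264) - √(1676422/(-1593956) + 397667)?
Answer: -1584 - √252587044173388470/796978 ≈ -2214.6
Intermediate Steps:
Z(Q) = -6*Q
Z(264) - √(1676422/(-1593956) + 397667) = -6*264 - √(1676422/(-1593956) + 397667) = -1584 - √(1676422*(-1/1593956) + 397667) = -1584 - √(-838211/796978 + 397667) = -1584 - √(316931012115/796978) = -1584 - √252587044173388470/796978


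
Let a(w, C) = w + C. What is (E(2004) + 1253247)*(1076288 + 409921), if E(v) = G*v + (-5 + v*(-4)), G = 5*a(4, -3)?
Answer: 1865557902414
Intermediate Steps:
a(w, C) = C + w
G = 5 (G = 5*(-3 + 4) = 5*1 = 5)
E(v) = -5 + v (E(v) = 5*v + (-5 + v*(-4)) = 5*v + (-5 - 4*v) = -5 + v)
(E(2004) + 1253247)*(1076288 + 409921) = ((-5 + 2004) + 1253247)*(1076288 + 409921) = (1999 + 1253247)*1486209 = 1255246*1486209 = 1865557902414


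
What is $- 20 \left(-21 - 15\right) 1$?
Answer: $720$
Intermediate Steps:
$- 20 \left(-21 - 15\right) 1 = \left(-20\right) \left(-36\right) 1 = 720 \cdot 1 = 720$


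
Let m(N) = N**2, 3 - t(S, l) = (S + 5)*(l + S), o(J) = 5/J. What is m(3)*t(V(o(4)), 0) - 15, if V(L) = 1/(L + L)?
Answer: -186/25 ≈ -7.4400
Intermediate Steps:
V(L) = 1/(2*L)
t(S, l) = 3 - (5 + S)*(S + l) (t(S, l) = 3 - (S + 5)*(l + S) = 3 - (5 + S)*(S + l))
m(3)*t(V(o(4)), 0) - 15 = 3**2*(3 - (1/(2*((5/4))))**2 - 5/(2*(5/4)) - 5*0 - 1*1/(2*((5/4)))*0) - 15 = 9*(3 - (1/(2*((5*(1/4)))))**2 - 5/(2*(5*(1/4))) + 0 - 1*1/(2*((5*(1/4))))*0) - 15 = 9*(3 - (1/(2*(5/4)))**2 - 5/(2*5/4) + 0 - 1*1/(2*(5/4))*0) - 15 = 9*(3 - ((1/2)*(4/5))**2 - 5*4/(2*5) + 0 - 1*(1/2)*(4/5)*0) - 15 = 9*(3 - (2/5)**2 - 5*2/5 + 0 - 1*2/5*0) - 15 = 9*(3 - 1*4/25 - 2 + 0 + 0) - 15 = 9*(3 - 4/25 - 2 + 0 + 0) - 15 = 9*(21/25) - 15 = 189/25 - 15 = -186/25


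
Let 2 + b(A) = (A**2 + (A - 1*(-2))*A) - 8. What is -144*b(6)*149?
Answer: -1587744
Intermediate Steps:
b(A) = -10 + A**2 + A*(2 + A) (b(A) = -2 + ((A**2 + (A - 1*(-2))*A) - 8) = -2 + ((A**2 + (A + 2)*A) - 8) = -2 + ((A**2 + (2 + A)*A) - 8) = -2 + ((A**2 + A*(2 + A)) - 8) = -2 + (-8 + A**2 + A*(2 + A)) = -10 + A**2 + A*(2 + A))
-144*b(6)*149 = -144*(-10 + 2*6 + 2*6**2)*149 = -144*(-10 + 12 + 2*36)*149 = -144*(-10 + 12 + 72)*149 = -144*74*149 = -10656*149 = -1587744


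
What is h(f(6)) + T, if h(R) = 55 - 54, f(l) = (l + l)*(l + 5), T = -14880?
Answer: -14879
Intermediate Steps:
f(l) = 2*l*(5 + l) (f(l) = (2*l)*(5 + l) = 2*l*(5 + l))
h(R) = 1
h(f(6)) + T = 1 - 14880 = -14879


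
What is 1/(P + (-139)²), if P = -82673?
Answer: -1/63352 ≈ -1.5785e-5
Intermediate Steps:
1/(P + (-139)²) = 1/(-82673 + (-139)²) = 1/(-82673 + 19321) = 1/(-63352) = -1/63352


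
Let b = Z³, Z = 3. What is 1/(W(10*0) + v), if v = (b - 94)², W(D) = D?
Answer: 1/4489 ≈ 0.00022277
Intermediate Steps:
b = 27 (b = 3³ = 27)
v = 4489 (v = (27 - 94)² = (-67)² = 4489)
1/(W(10*0) + v) = 1/(10*0 + 4489) = 1/(0 + 4489) = 1/4489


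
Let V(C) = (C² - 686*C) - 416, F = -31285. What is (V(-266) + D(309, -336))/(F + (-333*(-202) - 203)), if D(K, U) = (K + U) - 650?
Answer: 252139/35778 ≈ 7.0473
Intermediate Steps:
D(K, U) = -650 + K + U
V(C) = -416 + C² - 686*C
(V(-266) + D(309, -336))/(F + (-333*(-202) - 203)) = ((-416 + (-266)² - 686*(-266)) + (-650 + 309 - 336))/(-31285 + (-333*(-202) - 203)) = ((-416 + 70756 + 182476) - 677)/(-31285 + (67266 - 203)) = (252816 - 677)/(-31285 + 67063) = 252139/35778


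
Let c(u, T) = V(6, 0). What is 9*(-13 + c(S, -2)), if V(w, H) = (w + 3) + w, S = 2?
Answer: 18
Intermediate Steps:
V(w, H) = 3 + 2*w (V(w, H) = (3 + w) + w = 3 + 2*w)
c(u, T) = 15 (c(u, T) = 3 + 2*6 = 3 + 12 = 15)
9*(-13 + c(S, -2)) = 9*(-13 + 15) = 9*2 = 18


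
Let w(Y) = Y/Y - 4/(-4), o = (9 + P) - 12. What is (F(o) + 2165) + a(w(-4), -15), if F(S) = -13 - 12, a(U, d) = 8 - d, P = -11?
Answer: 2163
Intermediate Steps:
o = -14 (o = (9 - 11) - 12 = -2 - 12 = -14)
w(Y) = 2 (w(Y) = 1 - 4*(-¼) = 1 + 1 = 2)
F(S) = -25
(F(o) + 2165) + a(w(-4), -15) = (-25 + 2165) + (8 - 1*(-15)) = 2140 + (8 + 15) = 2140 + 23 = 2163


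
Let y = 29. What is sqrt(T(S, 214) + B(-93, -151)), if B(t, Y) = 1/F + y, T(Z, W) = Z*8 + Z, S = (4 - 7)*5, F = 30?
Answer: 17*I*sqrt(330)/30 ≈ 10.294*I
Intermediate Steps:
S = -15 (S = -3*5 = -15)
T(Z, W) = 9*Z (T(Z, W) = 8*Z + Z = 9*Z)
B(t, Y) = 871/30 (B(t, Y) = 1/30 + 29 = 871/30)
sqrt(T(S, 214) + B(-93, -151)) = sqrt(9*(-15) + 871/30) = sqrt(-135 + 871/30) = sqrt(-3179/30) = 17*I*sqrt(330)/30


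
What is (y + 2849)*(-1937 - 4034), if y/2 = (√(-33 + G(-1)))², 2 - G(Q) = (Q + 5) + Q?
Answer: -16605351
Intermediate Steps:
G(Q) = -3 - 2*Q (G(Q) = 2 - ((Q + 5) + Q) = 2 - ((5 + Q) + Q) = 2 - (5 + 2*Q) = 2 + (-5 - 2*Q) = -3 - 2*Q)
y = -68 (y = 2*(√(-33 + (-3 - 2*(-1))))² = 2*(√(-33 + (-3 + 2)))² = 2*(√(-33 - 1))² = 2*(√(-34))² = 2*(I*√34)² = 2*(-34) = -68)
(y + 2849)*(-1937 - 4034) = (-68 + 2849)*(-1937 - 4034) = 2781*(-5971) = -16605351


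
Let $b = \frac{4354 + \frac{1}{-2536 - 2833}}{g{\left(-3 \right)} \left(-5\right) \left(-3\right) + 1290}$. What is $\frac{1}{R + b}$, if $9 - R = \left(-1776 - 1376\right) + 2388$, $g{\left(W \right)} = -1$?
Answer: $\frac{273819}{212597152} \approx 0.001288$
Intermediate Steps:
$R = 773$ ($R = 9 - \left(\left(-1776 - 1376\right) + 2388\right) = 9 - \left(-3152 + 2388\right) = 9 - -764 = 9 + 764 = 773$)
$b = \frac{935065}{273819}$ ($b = \frac{4354 + \frac{1}{-2536 - 2833}}{\left(-1\right) \left(-5\right) \left(-3\right) + 1290} = \frac{4354 + \frac{1}{-5369}}{5 \left(-3\right) + 1290} = \frac{4354 - \frac{1}{5369}}{-15 + 1290} = \frac{23376625}{5369 \cdot 1275} = \frac{23376625}{5369} \cdot \frac{1}{1275} = \frac{935065}{273819} \approx 3.4149$)
$\frac{1}{R + b} = \frac{1}{773 + \frac{935065}{273819}} = \frac{1}{\frac{212597152}{273819}} = \frac{273819}{212597152}$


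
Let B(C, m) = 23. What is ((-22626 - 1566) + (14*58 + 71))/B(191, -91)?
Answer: -23309/23 ≈ -1013.4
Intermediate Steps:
((-22626 - 1566) + (14*58 + 71))/B(191, -91) = ((-22626 - 1566) + (14*58 + 71))/23 = (-24192 + (812 + 71))*(1/23) = (-24192 + 883)*(1/23) = -23309*1/23 = -23309/23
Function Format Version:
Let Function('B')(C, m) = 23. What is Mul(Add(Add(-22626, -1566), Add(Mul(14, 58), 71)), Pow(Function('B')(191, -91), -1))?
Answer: Rational(-23309, 23) ≈ -1013.4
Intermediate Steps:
Mul(Add(Add(-22626, -1566), Add(Mul(14, 58), 71)), Pow(Function('B')(191, -91), -1)) = Mul(Add(Add(-22626, -1566), Add(Mul(14, 58), 71)), Pow(23, -1)) = Mul(Add(-24192, Add(812, 71)), Rational(1, 23)) = Mul(Add(-24192, 883), Rational(1, 23)) = Mul(-23309, Rational(1, 23)) = Rational(-23309, 23)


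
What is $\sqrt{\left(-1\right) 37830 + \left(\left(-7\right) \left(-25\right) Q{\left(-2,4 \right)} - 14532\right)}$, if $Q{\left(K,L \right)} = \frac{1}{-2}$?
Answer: $\frac{i \sqrt{209798}}{2} \approx 229.02 i$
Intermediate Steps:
$Q{\left(K,L \right)} = - \frac{1}{2}$
$\sqrt{\left(-1\right) 37830 + \left(\left(-7\right) \left(-25\right) Q{\left(-2,4 \right)} - 14532\right)} = \sqrt{\left(-1\right) 37830 - \left(14532 - \left(-7\right) \left(-25\right) \left(- \frac{1}{2}\right)\right)} = \sqrt{-37830 + \left(175 \left(- \frac{1}{2}\right) - 14532\right)} = \sqrt{-37830 - \frac{29239}{2}} = \sqrt{- \frac{104899}{2}} = \frac{i \sqrt{209798}}{2}$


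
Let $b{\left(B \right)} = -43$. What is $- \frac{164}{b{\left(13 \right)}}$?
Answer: $\frac{164}{43} \approx 3.814$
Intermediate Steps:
$- \frac{164}{b{\left(13 \right)}} = - \frac{164}{-43} = \left(-164\right) \left(- \frac{1}{43}\right) = \frac{164}{43}$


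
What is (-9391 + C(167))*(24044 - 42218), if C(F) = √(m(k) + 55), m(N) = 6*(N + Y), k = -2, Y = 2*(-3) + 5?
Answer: 170672034 - 18174*√37 ≈ 1.7056e+8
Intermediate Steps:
Y = -1 (Y = -6 + 5 = -1)
m(N) = -6 + 6*N (m(N) = 6*(N - 1) = 6*(-1 + N) = -6 + 6*N)
C(F) = √37 (C(F) = √((-6 + 6*(-2)) + 55) = √((-6 - 12) + 55) = √(-18 + 55) = √37)
(-9391 + C(167))*(24044 - 42218) = (-9391 + √37)*(24044 - 42218) = (-9391 + √37)*(-18174) = 170672034 - 18174*√37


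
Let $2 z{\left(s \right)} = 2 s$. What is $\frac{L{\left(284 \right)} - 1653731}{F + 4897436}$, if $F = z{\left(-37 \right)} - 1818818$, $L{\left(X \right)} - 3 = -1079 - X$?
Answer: $- \frac{1655091}{3078581} \approx -0.53761$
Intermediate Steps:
$z{\left(s \right)} = s$ ($z{\left(s \right)} = \frac{2 s}{2} = s$)
$L{\left(X \right)} = -1076 - X$ ($L{\left(X \right)} = 3 - \left(1079 + X\right) = -1076 - X$)
$F = -1818855$ ($F = -37 - 1818818 = -1818855$)
$\frac{L{\left(284 \right)} - 1653731}{F + 4897436} = \frac{\left(-1076 - 284\right) - 1653731}{-1818855 + 4897436} = \frac{\left(-1076 - 284\right) - 1653731}{3078581} = \left(-1360 - 1653731\right) \frac{1}{3078581} = \left(-1655091\right) \frac{1}{3078581} = - \frac{1655091}{3078581}$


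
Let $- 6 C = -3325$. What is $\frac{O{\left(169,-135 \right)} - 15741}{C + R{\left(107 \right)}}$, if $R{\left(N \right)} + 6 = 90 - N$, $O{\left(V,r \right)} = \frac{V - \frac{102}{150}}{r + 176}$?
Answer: $- \frac{96781902}{3266675} \approx -29.627$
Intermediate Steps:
$C = \frac{3325}{6}$ ($C = \left(- \frac{1}{6}\right) \left(-3325\right) = \frac{3325}{6} \approx 554.17$)
$O{\left(V,r \right)} = \frac{- \frac{17}{25} + V}{176 + r}$ ($O{\left(V,r \right)} = \frac{V - \frac{17}{25}}{176 + r} = \frac{- \frac{17}{25} + V}{176 + r}$)
$R{\left(N \right)} = 84 - N$ ($R{\left(N \right)} = -6 - \left(-90 + N\right) = 84 - N$)
$\frac{O{\left(169,-135 \right)} - 15741}{C + R{\left(107 \right)}} = \frac{\frac{- \frac{17}{25} + 169}{176 - 135} - 15741}{\frac{3325}{6} + \left(84 - 107\right)} = \frac{\frac{1}{41} \cdot \frac{4208}{25} - 15741}{\frac{3325}{6} + \left(84 - 107\right)} = \frac{\frac{1}{41} \cdot \frac{4208}{25} - 15741}{\frac{3325}{6} - 23} = \frac{\frac{4208}{1025} - 15741}{\frac{3187}{6}} = \left(- \frac{16130317}{1025}\right) \frac{6}{3187} = - \frac{96781902}{3266675}$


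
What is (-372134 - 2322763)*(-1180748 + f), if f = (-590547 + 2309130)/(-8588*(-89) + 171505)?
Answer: 2977823314941043221/935837 ≈ 3.1820e+12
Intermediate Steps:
f = 1718583/935837 (f = 1718583/(764332 + 171505) = 1718583/935837 ≈ 1.8364)
(-372134 - 2322763)*(-1180748 + f) = (-372134 - 2322763)*(-1180748 + 1718583/935837) = -2694897*(-1104985947493/935837) = 2977823314941043221/935837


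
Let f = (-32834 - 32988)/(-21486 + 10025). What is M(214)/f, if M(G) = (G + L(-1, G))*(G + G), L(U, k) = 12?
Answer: 554299804/32911 ≈ 16842.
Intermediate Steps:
M(G) = 2*G*(12 + G) (M(G) = (G + 12)*(G + G) = (12 + G)*(2*G) = 2*G*(12 + G))
f = 65822/11461 (f = -65822/(-11461) = -65822*(-1/11461) = 65822/11461 ≈ 5.7431)
M(214)/f = (2*214*(12 + 214))/(65822/11461) = (2*214*226)*(11461/65822) = 96728*(11461/65822) = 554299804/32911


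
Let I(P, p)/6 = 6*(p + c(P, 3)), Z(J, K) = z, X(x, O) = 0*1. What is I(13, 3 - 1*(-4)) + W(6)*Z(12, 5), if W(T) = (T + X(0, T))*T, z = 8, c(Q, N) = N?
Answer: 648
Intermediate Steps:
X(x, O) = 0
Z(J, K) = 8
I(P, p) = 108 + 36*p (I(P, p) = 6*(6*(p + 3)) = 6*(6*(3 + p)) = 6*(18 + 6*p) = 108 + 36*p)
W(T) = T² (W(T) = (T + 0)*T = T*T = T²)
I(13, 3 - 1*(-4)) + W(6)*Z(12, 5) = (108 + 36*(3 - 1*(-4))) + 6²*8 = (108 + 36*(3 + 4)) + 36*8 = (108 + 36*7) + 288 = (108 + 252) + 288 = 360 + 288 = 648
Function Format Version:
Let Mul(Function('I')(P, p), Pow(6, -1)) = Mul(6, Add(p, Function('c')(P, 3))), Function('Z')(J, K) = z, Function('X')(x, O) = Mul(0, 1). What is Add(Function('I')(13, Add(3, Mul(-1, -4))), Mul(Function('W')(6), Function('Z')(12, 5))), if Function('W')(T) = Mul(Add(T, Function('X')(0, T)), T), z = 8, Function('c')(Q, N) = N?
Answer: 648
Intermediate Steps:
Function('X')(x, O) = 0
Function('Z')(J, K) = 8
Function('I')(P, p) = Add(108, Mul(36, p)) (Function('I')(P, p) = Mul(6, Mul(6, Add(p, 3))) = Mul(6, Mul(6, Add(3, p))) = Mul(6, Add(18, Mul(6, p))) = Add(108, Mul(36, p)))
Function('W')(T) = Pow(T, 2) (Function('W')(T) = Mul(Add(T, 0), T) = Mul(T, T) = Pow(T, 2))
Add(Function('I')(13, Add(3, Mul(-1, -4))), Mul(Function('W')(6), Function('Z')(12, 5))) = Add(Add(108, Mul(36, Add(3, Mul(-1, -4)))), Mul(Pow(6, 2), 8)) = Add(Add(108, Mul(36, Add(3, 4))), Mul(36, 8)) = Add(Add(108, Mul(36, 7)), 288) = Add(Add(108, 252), 288) = Add(360, 288) = 648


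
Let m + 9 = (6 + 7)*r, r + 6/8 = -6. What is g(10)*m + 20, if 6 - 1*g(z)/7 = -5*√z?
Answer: -8087/2 - 13545*√10/4 ≈ -14752.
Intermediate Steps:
r = -27/4 (r = -¾ - 6 = -27/4 ≈ -6.7500)
m = -387/4 (m = -9 + (6 + 7)*(-27/4) = -9 + 13*(-27/4) = -9 - 351/4 = -387/4 ≈ -96.750)
g(z) = 42 + 35*√z (g(z) = 42 - (-35)*√z = 42 + 35*√z)
g(10)*m + 20 = (42 + 35*√10)*(-387/4) + 20 = (-8127/2 - 13545*√10/4) + 20 = -8087/2 - 13545*√10/4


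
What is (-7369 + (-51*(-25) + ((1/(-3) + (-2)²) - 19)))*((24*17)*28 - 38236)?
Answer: 491410336/3 ≈ 1.6380e+8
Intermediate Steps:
(-7369 + (-51*(-25) + ((1/(-3) + (-2)²) - 19)))*((24*17)*28 - 38236) = (-7369 + (1275 + ((-⅓ + 4) - 19)))*(408*28 - 38236) = (-7369 + (1275 + (11/3 - 19)))*(11424 - 38236) = (-7369 + (1275 - 46/3))*(-26812) = (-7369 + 3779/3)*(-26812) = -18328/3*(-26812) = 491410336/3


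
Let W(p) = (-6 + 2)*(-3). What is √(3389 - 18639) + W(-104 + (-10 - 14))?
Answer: 12 + 5*I*√610 ≈ 12.0 + 123.49*I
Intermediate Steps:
W(p) = 12 (W(p) = -4*(-3) = 12)
√(3389 - 18639) + W(-104 + (-10 - 14)) = √(3389 - 18639) + 12 = √(-15250) + 12 = 5*I*√610 + 12 = 12 + 5*I*√610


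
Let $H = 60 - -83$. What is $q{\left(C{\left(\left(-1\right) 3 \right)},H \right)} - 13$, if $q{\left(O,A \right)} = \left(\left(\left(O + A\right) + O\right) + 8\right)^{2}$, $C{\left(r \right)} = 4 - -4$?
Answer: $27876$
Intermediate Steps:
$H = 143$ ($H = 60 + 83 = 143$)
$C{\left(r \right)} = 8$ ($C{\left(r \right)} = 4 + 4 = 8$)
$q{\left(O,A \right)} = \left(8 + A + 2 O\right)^{2}$ ($q{\left(O,A \right)} = \left(\left(\left(A + O\right) + O\right) + 8\right)^{2} = \left(\left(A + 2 O\right) + 8\right)^{2} = \left(8 + A + 2 O\right)^{2}$)
$q{\left(C{\left(\left(-1\right) 3 \right)},H \right)} - 13 = \left(8 + 143 + 2 \cdot 8\right)^{2} - 13 = \left(8 + 143 + 16\right)^{2} - 13 = 167^{2} - 13 = 27889 - 13 = 27876$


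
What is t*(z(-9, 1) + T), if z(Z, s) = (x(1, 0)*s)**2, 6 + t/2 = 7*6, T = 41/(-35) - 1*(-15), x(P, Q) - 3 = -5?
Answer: 44928/35 ≈ 1283.7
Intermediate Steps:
x(P, Q) = -2 (x(P, Q) = 3 - 5 = -2)
T = 484/35 (T = 41*(-1/35) + 15 = -41/35 + 15 = 484/35 ≈ 13.829)
t = 72 (t = -12 + 2*(7*6) = -12 + 2*42 = -12 + 84 = 72)
z(Z, s) = 4*s**2 (z(Z, s) = (-2*s)**2 = 4*s**2)
t*(z(-9, 1) + T) = 72*(4*1**2 + 484/35) = 72*(4*1 + 484/35) = 72*(4 + 484/35) = 72*(624/35) = 44928/35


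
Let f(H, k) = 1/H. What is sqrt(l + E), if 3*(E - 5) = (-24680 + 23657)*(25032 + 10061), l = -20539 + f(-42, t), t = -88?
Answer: 25*I*sqrt(33832806)/42 ≈ 3462.3*I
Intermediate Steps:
l = -862639/42 (l = -20539 + 1/(-42) = -20539 - 1/42 = -862639/42 ≈ -20539.)
E = -11966708 (E = 5 + ((-24680 + 23657)*(25032 + 10061))/3 = 5 + (-1023*35093)/3 = 5 + (1/3)*(-35900139) = 5 - 11966713 = -11966708)
sqrt(l + E) = sqrt(-862639/42 - 11966708) = sqrt(-503464375/42) = 25*I*sqrt(33832806)/42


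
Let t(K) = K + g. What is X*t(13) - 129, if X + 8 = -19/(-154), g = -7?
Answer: -13572/77 ≈ -176.26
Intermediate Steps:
X = -1213/154 (X = -8 - 19/(-154) = -8 - 19*(-1/154) = -8 + 19/154 = -1213/154 ≈ -7.8766)
t(K) = -7 + K (t(K) = K - 7 = -7 + K)
X*t(13) - 129 = -1213*(-7 + 13)/154 - 129 = -1213/154*6 - 129 = -3639/77 - 129 = -13572/77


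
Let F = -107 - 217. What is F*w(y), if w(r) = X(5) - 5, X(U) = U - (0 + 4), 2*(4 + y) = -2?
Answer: 1296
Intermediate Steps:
y = -5 (y = -4 + (1/2)*(-2) = -4 - 1 = -5)
X(U) = -4 + U (X(U) = U - 1*4 = U - 4 = -4 + U)
w(r) = -4 (w(r) = (-4 + 5) - 5 = 1 - 5 = -4)
F = -324
F*w(y) = -324*(-4) = 1296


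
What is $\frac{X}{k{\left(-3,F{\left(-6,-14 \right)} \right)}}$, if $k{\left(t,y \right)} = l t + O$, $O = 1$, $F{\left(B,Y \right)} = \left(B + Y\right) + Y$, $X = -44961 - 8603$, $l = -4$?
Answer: $- \frac{53564}{13} \approx -4120.3$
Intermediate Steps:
$X = -53564$
$F{\left(B,Y \right)} = B + 2 Y$
$k{\left(t,y \right)} = 1 - 4 t$ ($k{\left(t,y \right)} = - 4 t + 1 = 1 - 4 t$)
$\frac{X}{k{\left(-3,F{\left(-6,-14 \right)} \right)}} = - \frac{53564}{1 - -12} = - \frac{53564}{1 + 12} = - \frac{53564}{13}$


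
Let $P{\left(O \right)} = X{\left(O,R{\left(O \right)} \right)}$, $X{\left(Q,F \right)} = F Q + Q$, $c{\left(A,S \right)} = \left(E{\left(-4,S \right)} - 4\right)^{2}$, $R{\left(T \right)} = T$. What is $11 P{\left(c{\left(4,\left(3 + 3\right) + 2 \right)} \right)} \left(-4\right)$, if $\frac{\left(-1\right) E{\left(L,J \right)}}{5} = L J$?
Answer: $-26059670208$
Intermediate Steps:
$E{\left(L,J \right)} = - 5 J L$ ($E{\left(L,J \right)} = - 5 L J = - 5 J L$)
$c{\left(A,S \right)} = \left(-4 + 20 S\right)^{2}$ ($c{\left(A,S \right)} = \left(\left(-5\right) S \left(-4\right) - 4\right)^{2} = \left(20 S - 4\right)^{2} = \left(-4 + 20 S\right)^{2}$)
$X{\left(Q,F \right)} = Q + F Q$
$P{\left(O \right)} = O \left(1 + O\right)$
$11 P{\left(c{\left(4,\left(3 + 3\right) + 2 \right)} \right)} \left(-4\right) = 11 \cdot 16 \left(1 - 5 \left(\left(3 + 3\right) + 2\right)\right)^{2} \left(1 + 16 \left(1 - 5 \left(\left(3 + 3\right) + 2\right)\right)^{2}\right) \left(-4\right) = 11 \cdot 16 \left(1 - 5 \left(6 + 2\right)\right)^{2} \left(1 + 16 \left(1 - 5 \left(6 + 2\right)\right)^{2}\right) \left(-4\right) = 11 \cdot 16 \left(1 - 40\right)^{2} \left(1 + 16 \left(1 - 40\right)^{2}\right) \left(-4\right) = 11 \cdot 16 \left(-39\right)^{2} \left(1 + 16 \left(-39\right)^{2}\right) \left(-4\right) = 11 \cdot 16 \cdot 1521 \left(1 + 16 \cdot 1521\right) \left(-4\right) = 11 \cdot 24336 \left(1 + 24336\right) \left(-4\right) = 11 \cdot 24336 \cdot 24337 \left(-4\right) = 11 \cdot 592265232 \left(-4\right) = 6514917552 \left(-4\right) = -26059670208$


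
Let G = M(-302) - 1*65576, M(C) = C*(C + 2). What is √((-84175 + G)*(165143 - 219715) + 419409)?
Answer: √3228407781 ≈ 56819.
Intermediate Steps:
M(C) = C*(2 + C)
G = 25024 (G = -302*(2 - 302) - 1*65576 = -302*(-300) - 65576 = 90600 - 65576 = 25024)
√((-84175 + G)*(165143 - 219715) + 419409) = √((-84175 + 25024)*(165143 - 219715) + 419409) = √(-59151*(-54572) + 419409) = √(3227988372 + 419409) = √3228407781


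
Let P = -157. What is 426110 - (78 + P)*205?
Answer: 442305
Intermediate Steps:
426110 - (78 + P)*205 = 426110 - (78 - 157)*205 = 426110 - (-79)*205 = 426110 - 1*(-16195) = 426110 + 16195 = 442305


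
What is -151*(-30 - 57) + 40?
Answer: 13177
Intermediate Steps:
-151*(-30 - 57) + 40 = -151*(-87) + 40 = 13137 + 40 = 13177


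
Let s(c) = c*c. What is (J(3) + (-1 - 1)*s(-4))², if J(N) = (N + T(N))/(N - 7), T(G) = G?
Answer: 4489/4 ≈ 1122.3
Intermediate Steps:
s(c) = c²
J(N) = 2*N/(-7 + N) (J(N) = (N + N)/(N - 7) = (2*N)/(-7 + N) = 2*N/(-7 + N))
(J(3) + (-1 - 1)*s(-4))² = (2*3/(-7 + 3) + (-1 - 1)*(-4)²)² = (2*3/(-4) - 2*16)² = (2*3*(-¼) - 32)² = (-3/2 - 32)² = (-67/2)² = 4489/4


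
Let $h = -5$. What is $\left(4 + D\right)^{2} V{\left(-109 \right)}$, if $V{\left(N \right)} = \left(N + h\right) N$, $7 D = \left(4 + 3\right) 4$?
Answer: $795264$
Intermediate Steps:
$D = 4$ ($D = \frac{\left(4 + 3\right) 4}{7} = \frac{7 \cdot 4}{7} = \frac{1}{7} \cdot 28 = 4$)
$V{\left(N \right)} = N \left(-5 + N\right)$ ($V{\left(N \right)} = \left(N - 5\right) N = \left(-5 + N\right) N = N \left(-5 + N\right)$)
$\left(4 + D\right)^{2} V{\left(-109 \right)} = \left(4 + 4\right)^{2} \left(- 109 \left(-5 - 109\right)\right) = 8^{2} \left(\left(-109\right) \left(-114\right)\right) = 64 \cdot 12426 = 795264$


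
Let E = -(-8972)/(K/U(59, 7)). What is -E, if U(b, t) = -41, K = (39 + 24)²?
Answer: 367852/3969 ≈ 92.681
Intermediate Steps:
K = 3969 (K = 63² = 3969)
E = -367852/3969 (E = -(-8972)/(3969/(-41)) = -(-8972)/(3969*(-1/41)) = -(-8972)/(-3969/41) = -(-8972)*(-41)/3969 = -1*367852/3969 = -367852/3969 ≈ -92.681)
-E = -1*(-367852/3969) = 367852/3969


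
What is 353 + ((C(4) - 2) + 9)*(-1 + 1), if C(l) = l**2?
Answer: 353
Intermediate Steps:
353 + ((C(4) - 2) + 9)*(-1 + 1) = 353 + ((4**2 - 2) + 9)*(-1 + 1) = 353 + ((16 - 2) + 9)*0 = 353 + (14 + 9)*0 = 353 + 23*0 = 353 + 0 = 353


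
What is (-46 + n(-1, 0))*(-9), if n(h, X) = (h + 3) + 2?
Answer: 378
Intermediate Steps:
n(h, X) = 5 + h (n(h, X) = (3 + h) + 2 = 5 + h)
(-46 + n(-1, 0))*(-9) = (-46 + (5 - 1))*(-9) = (-46 + 4)*(-9) = -42*(-9) = 378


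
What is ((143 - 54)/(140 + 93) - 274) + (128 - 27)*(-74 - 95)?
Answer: -4040830/233 ≈ -17343.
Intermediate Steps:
((143 - 54)/(140 + 93) - 274) + (128 - 27)*(-74 - 95) = (89/233 - 274) + 101*(-169) = (89*(1/233) - 274) - 17069 = (89/233 - 274) - 17069 = -63753/233 - 17069 = -4040830/233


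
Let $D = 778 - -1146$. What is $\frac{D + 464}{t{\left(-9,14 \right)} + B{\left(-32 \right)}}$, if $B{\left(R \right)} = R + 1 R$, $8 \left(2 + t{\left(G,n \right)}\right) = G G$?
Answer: $- \frac{6368}{149} \approx -42.738$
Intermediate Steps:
$D = 1924$ ($D = 778 + 1146 = 1924$)
$t{\left(G,n \right)} = -2 + \frac{G^{2}}{8}$ ($t{\left(G,n \right)} = -2 + \frac{G G}{8} = -2 + \frac{G^{2}}{8}$)
$B{\left(R \right)} = 2 R$ ($B{\left(R \right)} = R + R = 2 R$)
$\frac{D + 464}{t{\left(-9,14 \right)} + B{\left(-32 \right)}} = \frac{1924 + 464}{\left(-2 + \frac{\left(-9\right)^{2}}{8}\right) + 2 \left(-32\right)} = \frac{2388}{\left(-2 + \frac{1}{8} \cdot 81\right) - 64} = \frac{2388}{\left(-2 + \frac{81}{8}\right) - 64} = \frac{2388}{\frac{65}{8} - 64} = \frac{2388}{- \frac{447}{8}} = 2388 \left(- \frac{8}{447}\right) = - \frac{6368}{149}$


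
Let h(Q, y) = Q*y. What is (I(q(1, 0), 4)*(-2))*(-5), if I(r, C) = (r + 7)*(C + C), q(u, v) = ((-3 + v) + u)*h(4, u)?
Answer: -80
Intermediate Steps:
q(u, v) = 4*u*(-3 + u + v) (q(u, v) = ((-3 + v) + u)*(4*u) = (-3 + u + v)*(4*u) = 4*u*(-3 + u + v))
I(r, C) = 2*C*(7 + r) (I(r, C) = (7 + r)*(2*C) = 2*C*(7 + r))
(I(q(1, 0), 4)*(-2))*(-5) = ((2*4*(7 + 4*1*(-3 + 1 + 0)))*(-2))*(-5) = ((2*4*(7 + 4*1*(-2)))*(-2))*(-5) = ((2*4*(7 - 8))*(-2))*(-5) = ((2*4*(-1))*(-2))*(-5) = -8*(-2)*(-5) = 16*(-5) = -80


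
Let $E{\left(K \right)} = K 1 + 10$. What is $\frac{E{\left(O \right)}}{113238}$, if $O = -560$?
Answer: $- \frac{275}{56619} \approx -0.004857$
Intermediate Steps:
$E{\left(K \right)} = 10 + K$ ($E{\left(K \right)} = K + 10 = 10 + K$)
$\frac{E{\left(O \right)}}{113238} = \frac{10 - 560}{113238} = \left(-550\right) \frac{1}{113238} = - \frac{275}{56619}$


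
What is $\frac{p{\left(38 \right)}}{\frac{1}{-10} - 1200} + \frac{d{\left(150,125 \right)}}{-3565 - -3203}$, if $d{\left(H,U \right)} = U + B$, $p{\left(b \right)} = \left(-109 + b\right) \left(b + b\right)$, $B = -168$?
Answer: $\frac{20049563}{4344362} \approx 4.6151$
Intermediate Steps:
$p{\left(b \right)} = 2 b \left(-109 + b\right)$ ($p{\left(b \right)} = \left(-109 + b\right) 2 b = 2 b \left(-109 + b\right)$)
$d{\left(H,U \right)} = -168 + U$ ($d{\left(H,U \right)} = U - 168 = -168 + U$)
$\frac{p{\left(38 \right)}}{\frac{1}{-10} - 1200} + \frac{d{\left(150,125 \right)}}{-3565 - -3203} = \frac{2 \cdot 38 \left(-109 + 38\right)}{\frac{1}{-10} - 1200} + \frac{-168 + 125}{-3565 - -3203} = \frac{2 \cdot 38 \left(-71\right)}{- \frac{1}{10} - 1200} - \frac{43}{-3565 + 3203} = - \frac{5396}{- \frac{12001}{10}} - \frac{43}{-362} = \left(-5396\right) \left(- \frac{10}{12001}\right) - - \frac{43}{362} = \frac{53960}{12001} + \frac{43}{362} = \frac{20049563}{4344362}$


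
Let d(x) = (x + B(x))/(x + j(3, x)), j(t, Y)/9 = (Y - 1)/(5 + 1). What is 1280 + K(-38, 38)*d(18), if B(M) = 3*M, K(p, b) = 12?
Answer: 37696/29 ≈ 1299.9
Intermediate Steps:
j(t, Y) = -3/2 + 3*Y/2 (j(t, Y) = 9*((Y - 1)/(5 + 1)) = 9*((-1 + Y)/6) = 9*((-1 + Y)*(⅙)) = 9*(-⅙ + Y/6) = -3/2 + 3*Y/2)
d(x) = 4*x/(-3/2 + 5*x/2) (d(x) = (x + 3*x)/(x + (-3/2 + 3*x/2)) = (4*x)/(-3/2 + 5*x/2) = 4*x/(-3/2 + 5*x/2))
1280 + K(-38, 38)*d(18) = 1280 + 12*(8*18/(-3 + 5*18)) = 1280 + 12*(8*18/(-3 + 90)) = 1280 + 12*(8*18/87) = 1280 + 12*(8*18*(1/87)) = 1280 + 12*(48/29) = 1280 + 576/29 = 37696/29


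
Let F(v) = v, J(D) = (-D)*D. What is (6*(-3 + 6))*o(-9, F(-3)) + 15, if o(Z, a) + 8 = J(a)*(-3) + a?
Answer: 303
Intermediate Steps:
J(D) = -D²
o(Z, a) = -8 + a + 3*a² (o(Z, a) = -8 + (-a²*(-3) + a) = -8 + (3*a² + a) = -8 + (a + 3*a²) = -8 + a + 3*a²)
(6*(-3 + 6))*o(-9, F(-3)) + 15 = (6*(-3 + 6))*(-8 - 3 + 3*(-3)²) + 15 = (6*3)*(-8 - 3 + 3*9) + 15 = 18*(-8 - 3 + 27) + 15 = 18*16 + 15 = 288 + 15 = 303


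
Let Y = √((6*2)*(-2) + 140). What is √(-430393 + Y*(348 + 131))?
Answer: √(-430393 + 958*√29) ≈ 652.1*I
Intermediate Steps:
Y = 2*√29 (Y = √(12*(-2) + 140) = √(-24 + 140) = √116 = 2*√29 ≈ 10.770)
√(-430393 + Y*(348 + 131)) = √(-430393 + (2*√29)*(348 + 131)) = √(-430393 + (2*√29)*479) = √(-430393 + 958*√29)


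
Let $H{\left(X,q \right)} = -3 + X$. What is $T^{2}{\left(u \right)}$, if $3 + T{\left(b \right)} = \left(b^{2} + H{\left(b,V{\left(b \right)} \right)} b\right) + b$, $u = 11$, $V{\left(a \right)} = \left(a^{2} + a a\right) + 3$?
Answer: $47089$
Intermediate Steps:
$V{\left(a \right)} = 3 + 2 a^{2}$ ($V{\left(a \right)} = \left(a^{2} + a^{2}\right) + 3 = 2 a^{2} + 3 = 3 + 2 a^{2}$)
$T{\left(b \right)} = -3 + b + b^{2} + b \left(-3 + b\right)$ ($T{\left(b \right)} = -3 + \left(\left(b^{2} + \left(-3 + b\right) b\right) + b\right) = -3 + \left(\left(b^{2} + b \left(-3 + b\right)\right) + b\right) = -3 + \left(b + b^{2} + b \left(-3 + b\right)\right) = -3 + b + b^{2} + b \left(-3 + b\right)$)
$T^{2}{\left(u \right)} = \left(-3 - 22 + 2 \cdot 11^{2}\right)^{2} = \left(-3 - 22 + 2 \cdot 121\right)^{2} = \left(-3 - 22 + 242\right)^{2} = 217^{2} = 47089$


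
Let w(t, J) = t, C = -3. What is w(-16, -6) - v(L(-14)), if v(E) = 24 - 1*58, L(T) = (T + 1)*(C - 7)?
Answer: 18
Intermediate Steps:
L(T) = -10 - 10*T (L(T) = (T + 1)*(-3 - 7) = (1 + T)*(-10) = -10 - 10*T)
v(E) = -34 (v(E) = 24 - 58 = -34)
w(-16, -6) - v(L(-14)) = -16 - 1*(-34) = -16 + 34 = 18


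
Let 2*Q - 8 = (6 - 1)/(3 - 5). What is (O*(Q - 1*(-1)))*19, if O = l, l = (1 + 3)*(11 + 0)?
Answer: 3135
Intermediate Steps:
Q = 11/4 (Q = 4 + ((6 - 1)/(3 - 5))/2 = 4 + (5/(-2))/2 = 4 + (5*(-½))/2 = 4 + (½)*(-5/2) = 4 - 5/4 = 11/4 ≈ 2.7500)
l = 44 (l = 4*11 = 44)
O = 44
(O*(Q - 1*(-1)))*19 = (44*(11/4 - 1*(-1)))*19 = (44*(11/4 + 1))*19 = (44*(15/4))*19 = 165*19 = 3135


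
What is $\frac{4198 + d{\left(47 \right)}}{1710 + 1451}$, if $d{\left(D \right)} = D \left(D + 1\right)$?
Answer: $\frac{6454}{3161} \approx 2.0418$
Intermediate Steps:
$d{\left(D \right)} = D \left(1 + D\right)$
$\frac{4198 + d{\left(47 \right)}}{1710 + 1451} = \frac{4198 + 47 \left(1 + 47\right)}{1710 + 1451} = \frac{4198 + 47 \cdot 48}{3161} = \left(4198 + 2256\right) \frac{1}{3161} = 6454 \cdot \frac{1}{3161} = \frac{6454}{3161}$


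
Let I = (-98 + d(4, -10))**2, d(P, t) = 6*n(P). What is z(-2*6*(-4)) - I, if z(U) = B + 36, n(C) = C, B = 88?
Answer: -5352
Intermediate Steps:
d(P, t) = 6*P
I = 5476 (I = (-98 + 6*4)**2 = (-98 + 24)**2 = (-74)**2 = 5476)
z(U) = 124 (z(U) = 88 + 36 = 124)
z(-2*6*(-4)) - I = 124 - 1*5476 = 124 - 5476 = -5352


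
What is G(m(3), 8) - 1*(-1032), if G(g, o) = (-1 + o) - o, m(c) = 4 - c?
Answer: 1031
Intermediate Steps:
G(g, o) = -1
G(m(3), 8) - 1*(-1032) = -1 - 1*(-1032) = -1 + 1032 = 1031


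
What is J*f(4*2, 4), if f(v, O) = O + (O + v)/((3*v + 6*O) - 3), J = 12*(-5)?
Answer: -256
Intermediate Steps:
J = -60
f(v, O) = O + (O + v)/(-3 + 3*v + 6*O)
J*f(4*2, 4) = -20*(4*2 - 2*4 + 6*4² + 3*4*(4*2))/(-1 + 4*2 + 2*4) = -20*(8 - 8 + 6*16 + 3*4*8)/(-1 + 8 + 8) = -20*(8 - 8 + 96 + 96)/15 = -20*192/15 = -60*64/15 = -256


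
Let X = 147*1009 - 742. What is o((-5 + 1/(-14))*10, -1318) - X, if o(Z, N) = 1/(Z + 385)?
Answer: -345339533/2340 ≈ -1.4758e+5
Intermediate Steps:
o(Z, N) = 1/(385 + Z)
X = 147581 (X = 148323 - 742 = 147581)
o((-5 + 1/(-14))*10, -1318) - X = 1/(385 + (-5 + 1/(-14))*10) - 1*147581 = 1/(385 + (-5 - 1/14)*10) - 147581 = 1/(385 - 71/14*10) - 147581 = 1/(385 - 355/7) - 147581 = 1/(2340/7) - 147581 = 7/2340 - 147581 = -345339533/2340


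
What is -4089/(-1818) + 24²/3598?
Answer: 2626565/1090194 ≈ 2.4093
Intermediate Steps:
-4089/(-1818) + 24²/3598 = -4089*(-1/1818) + 576*(1/3598) = 1363/606 + 288/1799 = 2626565/1090194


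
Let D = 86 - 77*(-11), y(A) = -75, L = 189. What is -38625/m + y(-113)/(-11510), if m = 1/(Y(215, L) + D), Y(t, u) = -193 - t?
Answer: -46680243735/2302 ≈ -2.0278e+7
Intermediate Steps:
D = 933 (D = 86 + 847 = 933)
m = 1/525 (m = 1/((-193 - 1*215) + 933) = 1/((-193 - 215) + 933) = 1/(-408 + 933) = 1/525 ≈ 0.0019048)
-38625/m + y(-113)/(-11510) = -38625/1/525 - 75/(-11510) = -38625*525 - 75*(-1/11510) = -20278125 + 15/2302 = -46680243735/2302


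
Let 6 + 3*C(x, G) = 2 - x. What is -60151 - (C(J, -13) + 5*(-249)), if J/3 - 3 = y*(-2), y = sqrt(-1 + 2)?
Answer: -176711/3 ≈ -58904.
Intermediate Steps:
y = 1 (y = sqrt(1) = 1)
J = 3 (J = 9 + 3*(1*(-2)) = 9 + 3*(-2) = 9 - 6 = 3)
C(x, G) = -4/3 - x/3 (C(x, G) = -2 + (2 - x)/3 = -2 + (2/3 - x/3) = -4/3 - x/3)
-60151 - (C(J, -13) + 5*(-249)) = -60151 - ((-4/3 - 1/3*3) + 5*(-249)) = -60151 - ((-4/3 - 1) - 1245) = -60151 - (-7/3 - 1245) = -60151 - 1*(-3742/3) = -60151 + 3742/3 = -176711/3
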